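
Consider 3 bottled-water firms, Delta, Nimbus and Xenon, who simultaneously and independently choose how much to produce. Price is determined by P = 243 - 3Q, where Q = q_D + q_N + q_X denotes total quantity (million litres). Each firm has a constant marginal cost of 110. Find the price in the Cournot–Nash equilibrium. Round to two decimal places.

143.25

Each firm earns π_i = (243 - 3Q)q_i - 110q_i.
First-order condition (treating rivals' output as given): 133 - 6q_i - 3·Σ_{j≠i} q_j = 0.
By symmetry each firm produces the same amount; substituting Σ_{j≠i} q_j = 2q_i yields q_i = 133/12.
Total output Q = 133/4, so price P = 243 - 3·(133/4) = 573/4.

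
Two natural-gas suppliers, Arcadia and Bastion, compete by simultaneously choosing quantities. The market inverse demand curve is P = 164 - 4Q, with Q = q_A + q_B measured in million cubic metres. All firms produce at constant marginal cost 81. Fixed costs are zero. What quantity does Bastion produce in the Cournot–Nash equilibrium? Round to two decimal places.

6.92

Each firm earns π_i = (164 - 4Q)q_i - 81q_i.
First-order condition (treating rivals' output as given): 83 - 8q_i - 4q_j = 0.
By symmetry each firm produces the same amount; substituting q_j = q_i yields q_i = 83/12.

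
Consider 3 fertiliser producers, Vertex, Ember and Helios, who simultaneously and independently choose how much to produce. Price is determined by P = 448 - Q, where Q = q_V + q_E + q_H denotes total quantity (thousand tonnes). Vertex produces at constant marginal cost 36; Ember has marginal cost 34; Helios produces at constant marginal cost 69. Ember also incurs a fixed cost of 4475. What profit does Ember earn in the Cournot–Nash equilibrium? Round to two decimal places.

8237.56

Vertex's profit: π_V = (448 - Q)q_V - (36q_V). Setting ∂π_V/∂q_V = 0: 412 - 2q_V - (q_E + q_H) = 0.
Ember's profit: π_E = (448 - Q)q_E - (34q_E). Setting ∂π_E/∂q_E = 0: 414 - 2q_E - (q_V + q_H) = 0.
Helios's first-order condition: 379 - 2q_H - (q_V + q_E) = 0.
Adding the 3 conditions: 1205 − 2Q − 2Q = 0, i.e. Q = 1205/4.
Back-substituting: q_V = (412 − 1205/4) = 443/4, q_E = (414 − 1205/4) = 451/4, q_H = (379 − 1205/4) = 311/4.
Price P = 448 - 1205/4 = 587/4.
Ember's profit: (587/4 - 34)·(451/4) - 4475 = 8237.5625.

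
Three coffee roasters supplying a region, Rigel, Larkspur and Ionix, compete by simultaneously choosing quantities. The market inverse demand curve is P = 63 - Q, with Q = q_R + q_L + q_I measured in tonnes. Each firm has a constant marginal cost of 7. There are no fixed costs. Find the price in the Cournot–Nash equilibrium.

21

Each firm earns π_i = (63 - Q)q_i - 7q_i.
First-order condition (treating rivals' output as given): 56 - 2q_i - Σ_{j≠i} q_j = 0.
With identical firms every q_j equals q_i, so Σ_{j≠i} q_j = 2q_i and 56 = 4q_i, giving q_i = 14.
Total output Q = 42, so price P = 63 - 42 = 21.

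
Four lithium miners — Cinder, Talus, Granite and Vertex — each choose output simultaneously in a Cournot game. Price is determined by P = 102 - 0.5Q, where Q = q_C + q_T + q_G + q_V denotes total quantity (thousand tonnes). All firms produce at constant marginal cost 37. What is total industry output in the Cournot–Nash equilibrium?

104

Each firm earns π_i = (102 - 0.5Q)q_i - 37q_i.
Setting ∂π_i/∂q_i = 0 with rivals' quantities fixed: 65 - q_i - (1/2)·Σ_{j≠i} q_j = 0.
With identical firms every q_j equals q_i, so Σ_{j≠i} q_j = 3q_i and 65 = (5/2)q_i, giving q_i = 26.
Total output Q = 26 + 26 + 26 + 26 = 104.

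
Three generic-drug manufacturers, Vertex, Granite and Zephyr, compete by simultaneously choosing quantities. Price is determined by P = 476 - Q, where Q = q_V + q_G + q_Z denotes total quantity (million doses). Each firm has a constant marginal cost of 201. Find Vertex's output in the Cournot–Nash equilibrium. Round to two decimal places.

Each firm earns π_i = (476 - Q)q_i - 201q_i.
Setting ∂π_i/∂q_i = 0 with rivals' quantities fixed: 275 - 2q_i - Σ_{j≠i} q_j = 0.
With identical firms every q_j equals q_i, so Σ_{j≠i} q_j = 2q_i and 275 = 4q_i, giving q_i = 275/4.

68.75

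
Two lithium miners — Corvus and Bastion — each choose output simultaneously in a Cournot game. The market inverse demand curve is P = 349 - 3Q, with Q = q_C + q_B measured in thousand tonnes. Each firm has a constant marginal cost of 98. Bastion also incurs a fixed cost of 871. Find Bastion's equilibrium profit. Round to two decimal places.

A representative firm's profit is π_i = q_i(349 - 3Q) - 98q_i.
First-order condition (treating rivals' output as given): 251 - 6q_i - 3q_j = 0.
With identical firms every q_j equals q_i, so q_j = q_i and 251 = 9q_i, giving q_i = 251/9.
Price P = 349 - 3·(502/9) = 545/3.
Bastion's profit: (545/3 - 98)·(251/9) - 871 = 1462.3704.

1462.37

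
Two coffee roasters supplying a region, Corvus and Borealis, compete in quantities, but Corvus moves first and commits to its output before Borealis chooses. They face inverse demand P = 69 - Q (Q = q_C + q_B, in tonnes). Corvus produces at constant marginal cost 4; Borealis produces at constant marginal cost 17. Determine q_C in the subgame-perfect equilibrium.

Solve by backward induction. Given q_C, the follower Borealis maximises π_B = (69 - q_C - q_B)q_B - 17q_B.
Setting the follower's marginal profit to zero, 52 - q_C - 2q_B = 0, i.e. q_B = (52 - q_C)/2.
The leader anticipates this reaction. Substituting into P = 69 - Q gives P = 43 - (1/2)q_C, so π_C = (43 - (1/2)q_C)q_C - 4q_C.
Maximising: ∂π_C/∂q_C = 39 - q_C = 0, giving q_C = 39.
Then q_B = (52 - 39)/2 = 13/2.

39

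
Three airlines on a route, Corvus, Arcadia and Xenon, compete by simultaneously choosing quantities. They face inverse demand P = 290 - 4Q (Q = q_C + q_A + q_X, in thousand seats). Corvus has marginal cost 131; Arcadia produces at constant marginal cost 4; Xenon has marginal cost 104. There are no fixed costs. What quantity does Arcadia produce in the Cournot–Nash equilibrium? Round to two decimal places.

32.06

Corvus's profit: π_C = (290 - 4Q)q_C - (131q_C). Setting ∂π_C/∂q_C = 0: 159 - 8q_C - 4(q_A + q_X) = 0.
Arcadia's first-order condition: 286 - 8q_A - 4(q_C + q_X) = 0.
Xenon's profit: π_X = (290 - 4Q)q_X - (104q_X). Setting ∂π_X/∂q_X = 0: 186 - 8q_X - 4(q_C + q_A) = 0.
Summing all 3 equations gives 631 − 16Q = 0, hence Q = 631/16.
Back-substituting: q_C = (159 − 631/4)/4 = 5/16, q_A = (286 − 631/4)/4 = 513/16, q_X = (186 − 631/4)/4 = 113/16.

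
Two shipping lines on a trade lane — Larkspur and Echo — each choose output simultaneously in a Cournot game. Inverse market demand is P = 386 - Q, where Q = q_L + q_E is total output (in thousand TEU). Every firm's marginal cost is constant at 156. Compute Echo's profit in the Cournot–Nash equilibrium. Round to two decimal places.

A representative firm's profit is π_i = q_i(386 - Q) - 156q_i.
Setting ∂π_i/∂q_i = 0 with rivals' quantities fixed: 230 - 2q_i - q_j = 0.
By symmetry each firm produces the same amount; substituting q_j = q_i yields q_i = 230/3.
Price P = 386 - 460/3 = 698/3.
Echo's profit: (698/3 - 156)·(230/3) = 5877.7778.

5877.78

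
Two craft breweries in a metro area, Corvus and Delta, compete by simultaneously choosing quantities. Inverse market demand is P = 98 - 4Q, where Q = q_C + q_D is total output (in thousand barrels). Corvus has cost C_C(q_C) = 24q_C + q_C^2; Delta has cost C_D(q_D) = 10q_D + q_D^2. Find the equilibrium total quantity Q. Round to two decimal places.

Corvus's profit: π_C = (98 - 4Q)q_C - (24q_C + q_C²). Setting ∂π_C/∂q_C = 0: 74 - 10q_C - 4(q_D) = 0.
Delta's profit: π_D = (98 - 4Q)q_D - (10q_D + q_D²). Setting ∂π_D/∂q_D = 0: 88 - 10q_D - 4(q_C) = 0.
So q_C = (74 - 4q_D)/10 and q_D = (88 - 4q_C)/10.
Solving the pair: q_C = 97/21, q_D = 146/21.
Total output Q = 97/21 + 146/21 = 81/7.

11.57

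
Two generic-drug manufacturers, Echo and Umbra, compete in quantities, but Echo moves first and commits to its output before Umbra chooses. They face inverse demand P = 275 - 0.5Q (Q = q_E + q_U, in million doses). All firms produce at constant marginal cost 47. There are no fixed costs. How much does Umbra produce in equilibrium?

114

The follower Umbra best-responds to any q_E: π_U = (275 - 0.5Q)q_U - 47q_U.
Follower FOC: 228 - (1/2)q_E - q_U = 0, so q_U(q_E) = (228 - (1/2)q_E).
The leader anticipates this reaction. Substituting into P = 275 - 0.5Q gives P = 161 - (1/4)q_E, so π_E = (161 - (1/4)q_E)q_E - 47q_E.
The leader's first-order condition 114 - (1/2)q_E = 0 yields q_E = 228.
Then q_U = (228 - (1/2)·228) = 114.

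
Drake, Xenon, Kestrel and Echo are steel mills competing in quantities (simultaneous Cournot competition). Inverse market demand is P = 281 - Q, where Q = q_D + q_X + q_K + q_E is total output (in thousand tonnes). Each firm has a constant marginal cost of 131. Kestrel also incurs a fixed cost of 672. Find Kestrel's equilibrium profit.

A representative firm's profit is π_i = q_i(281 - Q) - 131q_i.
First-order condition (treating rivals' output as given): 150 - 2q_i - Σ_{j≠i} q_j = 0.
With identical firms every q_j equals q_i, so Σ_{j≠i} q_j = 3q_i and 150 = 5q_i, giving q_i = 30.
Price P = 281 - 120 = 161.
Kestrel's profit: (161 - 131)·30 - 672 = 228.

228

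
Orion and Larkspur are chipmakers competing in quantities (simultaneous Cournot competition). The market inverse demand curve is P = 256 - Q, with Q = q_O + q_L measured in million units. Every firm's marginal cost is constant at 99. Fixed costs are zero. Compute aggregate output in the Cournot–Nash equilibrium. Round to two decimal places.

A representative firm's profit is π_i = q_i(256 - Q) - 99q_i.
Setting ∂π_i/∂q_i = 0 with rivals' quantities fixed: 157 - 2q_i - q_j = 0.
With identical firms every q_j equals q_i, so q_j = q_i and 157 = 3q_i, giving q_i = 157/3.
Total output Q = 157/3 + 157/3 = 314/3.

104.67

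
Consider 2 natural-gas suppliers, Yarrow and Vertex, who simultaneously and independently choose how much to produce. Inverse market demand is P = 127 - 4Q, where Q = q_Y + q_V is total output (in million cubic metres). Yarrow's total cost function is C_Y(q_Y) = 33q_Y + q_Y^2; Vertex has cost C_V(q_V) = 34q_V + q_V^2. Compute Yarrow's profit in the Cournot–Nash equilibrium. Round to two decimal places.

Yarrow's profit: π_Y = (127 - 4Q)q_Y - (33q_Y + q_Y²). Setting ∂π_Y/∂q_Y = 0: 94 - 10q_Y - 4(q_V) = 0.
Vertex's profit: π_V = (127 - 4Q)q_V - (34q_V + q_V²). Setting ∂π_V/∂q_V = 0: 93 - 10q_V - 4(q_Y) = 0.
Best responses: q_Y = (94 - 4q_V)/10, q_V = (93 - 4q_Y)/10.
Solving the pair: q_Y = 142/21, q_V = 277/42.
Price P = 127 - 4·(187/14) = 515/7.
Yarrow's profit: (515/7)·(142/21) - 33·(142/21) - (142/21)² = 228.6168.

228.62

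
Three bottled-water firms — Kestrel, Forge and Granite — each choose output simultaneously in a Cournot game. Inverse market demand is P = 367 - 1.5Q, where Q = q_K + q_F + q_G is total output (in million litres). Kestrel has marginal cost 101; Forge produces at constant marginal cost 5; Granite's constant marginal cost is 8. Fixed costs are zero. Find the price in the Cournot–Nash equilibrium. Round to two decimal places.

120.25

Kestrel's profit: π_K = (367 - 1.5Q)q_K - (101q_K). Setting ∂π_K/∂q_K = 0: 266 - 3q_K - (3/2)(q_F + q_G) = 0.
Forge's first-order condition: 362 - 3q_F - (3/2)(q_K + q_G) = 0.
Granite's first-order condition: 359 - 3q_G - (3/2)(q_K + q_F) = 0.
Summing all 3 equations gives 987 − 6Q = 0, hence Q = 329/2.
Back-substituting: q_K = (266 − 987/4)/(3/2) = 77/6, q_F = (362 − 987/4)/(3/2) = 461/6, q_G = (359 − 987/4)/(3/2) = 449/6.
Total output Q = 329/2, so price P = 367 - (3/2)·(329/2) = 481/4.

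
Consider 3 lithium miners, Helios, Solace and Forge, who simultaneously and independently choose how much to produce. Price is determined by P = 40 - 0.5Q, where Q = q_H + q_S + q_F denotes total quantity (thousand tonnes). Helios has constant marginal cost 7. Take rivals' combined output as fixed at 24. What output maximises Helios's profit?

With rivals' combined output fixed at 24, Helios's profit is π_H = (40 - (1/2)·24 - (1/2)q_H)q_H - (7q_H) = (28 - (1/2)q_H)q_H - (7q_H).
∂π_H/∂q_H = 21 - q_H = 0, so q_H = 21.

21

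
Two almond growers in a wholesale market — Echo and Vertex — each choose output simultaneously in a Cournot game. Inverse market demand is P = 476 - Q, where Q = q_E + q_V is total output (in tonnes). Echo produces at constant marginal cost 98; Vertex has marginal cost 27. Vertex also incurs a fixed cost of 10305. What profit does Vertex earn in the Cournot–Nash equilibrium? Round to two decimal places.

19739.44

Echo's profit: π_E = (476 - Q)q_E - (98q_E). Setting ∂π_E/∂q_E = 0: 378 - 2q_E - (q_V) = 0.
Vertex's profit: π_V = (476 - Q)q_V - (27q_V). Setting ∂π_V/∂q_V = 0: 449 - 2q_V - (q_E) = 0.
Rearranging gives the reaction functions q_E = (378 - q_V)/2 and q_V = (449 - q_E)/2.
Solving the pair: q_E = 307/3, q_V = 520/3.
Price P = 476 - 827/3 = 601/3.
Vertex's profit: (601/3 - 27)·(520/3) - 10305 = 19739.4444.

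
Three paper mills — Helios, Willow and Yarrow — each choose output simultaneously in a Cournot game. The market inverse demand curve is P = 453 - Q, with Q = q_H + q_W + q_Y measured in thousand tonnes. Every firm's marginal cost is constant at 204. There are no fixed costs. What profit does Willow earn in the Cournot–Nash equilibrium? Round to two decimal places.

3875.06

Each firm earns π_i = (453 - Q)q_i - 204q_i.
Setting ∂π_i/∂q_i = 0 with rivals' quantities fixed: 249 - 2q_i - Σ_{j≠i} q_j = 0.
With identical firms every q_j equals q_i, so Σ_{j≠i} q_j = 2q_i and 249 = 4q_i, giving q_i = 249/4.
Price P = 453 - 747/4 = 1065/4.
Willow's profit: (1065/4 - 204)·(249/4) = 3875.0625.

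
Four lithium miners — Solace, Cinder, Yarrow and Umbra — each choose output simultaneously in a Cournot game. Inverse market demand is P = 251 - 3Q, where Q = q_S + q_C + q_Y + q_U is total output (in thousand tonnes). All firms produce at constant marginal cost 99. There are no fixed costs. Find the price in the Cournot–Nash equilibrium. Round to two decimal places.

129.40

A representative firm's profit is π_i = q_i(251 - 3Q) - 99q_i.
First-order condition (treating rivals' output as given): 152 - 6q_i - 3·Σ_{j≠i} q_j = 0.
With identical firms every q_j equals q_i, so Σ_{j≠i} q_j = 3q_i and 152 = 15q_i, giving q_i = 152/15.
Total output Q = 608/15, so price P = 251 - 3·(608/15) = 647/5.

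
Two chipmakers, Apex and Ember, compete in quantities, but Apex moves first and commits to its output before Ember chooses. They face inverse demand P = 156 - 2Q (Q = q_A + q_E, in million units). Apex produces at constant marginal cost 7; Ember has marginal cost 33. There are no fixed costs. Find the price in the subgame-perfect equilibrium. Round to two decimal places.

50.75

The follower Ember best-responds to any q_A: π_E = (156 - 2Q)q_E - 33q_E.
Setting the follower's marginal profit to zero, 123 - 2q_A - 4q_E = 0, i.e. q_E = (123 - 2q_A)/4.
The leader anticipates this reaction. Substituting into P = 156 - 2Q gives P = 189/2 - q_A, so π_A = (189/2 - q_A)q_A - 7q_A.
Maximising: ∂π_A/∂q_A = 175/2 - 2q_A = 0, giving q_A = 175/4.
Then q_E = (123 - 2·(175/4))/4 = 71/8.
Total output Q = 421/8, so price P = 156 - 2·(421/8) = 203/4.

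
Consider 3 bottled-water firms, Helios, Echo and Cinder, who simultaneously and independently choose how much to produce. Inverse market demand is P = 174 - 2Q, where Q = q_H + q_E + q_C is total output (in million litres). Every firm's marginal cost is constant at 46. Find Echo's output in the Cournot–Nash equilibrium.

A representative firm's profit is π_i = q_i(174 - 2Q) - 46q_i.
First-order condition (treating rivals' output as given): 128 - 4q_i - 2·Σ_{j≠i} q_j = 0.
With identical firms every q_j equals q_i, so Σ_{j≠i} q_j = 2q_i and 128 = 8q_i, giving q_i = 16.

16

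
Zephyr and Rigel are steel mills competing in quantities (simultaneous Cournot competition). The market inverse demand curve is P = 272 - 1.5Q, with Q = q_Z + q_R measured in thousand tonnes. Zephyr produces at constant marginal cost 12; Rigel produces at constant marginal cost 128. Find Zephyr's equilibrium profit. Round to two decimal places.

Zephyr's profit: π_Z = (272 - 1.5Q)q_Z - (12q_Z). Setting ∂π_Z/∂q_Z = 0: 260 - 3q_Z - (3/2)(q_R) = 0.
Rigel's profit: π_R = (272 - 1.5Q)q_R - (128q_R). Setting ∂π_R/∂q_R = 0: 144 - 3q_R - (3/2)(q_Z) = 0.
Best responses: q_Z = (260 - (3/2)q_R)/3, q_R = (144 - (3/2)q_Z)/3.
Solving the pair: q_Z = 752/9, q_R = 56/9.
Price P = 272 - (3/2)·(808/9) = 412/3.
Zephyr's profit: (412/3 - 12)·(752/9) = 10472.2963.

10472.30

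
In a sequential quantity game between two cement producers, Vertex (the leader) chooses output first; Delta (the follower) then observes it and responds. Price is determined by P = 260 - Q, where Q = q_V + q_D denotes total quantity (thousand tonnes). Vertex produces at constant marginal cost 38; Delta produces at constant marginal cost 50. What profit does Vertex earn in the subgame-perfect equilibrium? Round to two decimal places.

6844.50

Solve by backward induction. Given q_V, the follower Delta maximises π_D = (260 - q_V - q_D)q_D - 50q_D.
Follower FOC: 210 - q_V - 2q_D = 0, so q_D(q_V) = (210 - q_V)/2.
The leader anticipates this reaction. Substituting into P = 260 - Q gives P = 155 - (1/2)q_V, so π_V = (155 - (1/2)q_V)q_V - 38q_V.
Leader FOC: 117 - q_V = 0, so q_V = 117.
Then q_D = (210 - 117)/2 = 93/2.
Price P = 260 - 327/2 = 193/2.
Vertex's profit: (193/2 - 38)·117 = 6844.5000.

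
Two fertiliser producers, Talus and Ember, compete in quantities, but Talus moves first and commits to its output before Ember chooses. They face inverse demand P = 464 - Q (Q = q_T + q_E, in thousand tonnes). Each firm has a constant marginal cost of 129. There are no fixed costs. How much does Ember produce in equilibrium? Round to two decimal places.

Solve by backward induction. Given q_T, the follower Ember maximises π_E = (464 - q_T - q_E)q_E - 129q_E.
∂π_E/∂q_E = 335 - q_T - 2q_E = 0 gives the reaction function q_E = (335 - q_T)/2.
Talus substitutes q_E(q_T) into its own profit: π_T = q_T(464 - q_T - (335 - q_T)/2) - 129q_T = (593/2 - (1/2)q_T)q_T - 129q_T.
The leader's first-order condition 335/2 - q_T = 0 yields q_T = 335/2.
Then q_E = (335 - 335/2)/2 = 335/4.

83.75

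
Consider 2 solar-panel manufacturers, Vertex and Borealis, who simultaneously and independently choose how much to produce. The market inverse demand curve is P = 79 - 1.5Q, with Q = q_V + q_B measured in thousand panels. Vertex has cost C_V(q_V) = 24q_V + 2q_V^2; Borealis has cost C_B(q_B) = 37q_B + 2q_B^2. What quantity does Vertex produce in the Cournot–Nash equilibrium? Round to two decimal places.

Vertex's profit: π_V = (79 - 1.5Q)q_V - (24q_V + 2q_V²). Setting ∂π_V/∂q_V = 0: 55 - 7q_V - (3/2)(q_B) = 0.
Borealis's first-order condition: 42 - 7q_B - (3/2)(q_V) = 0.
So q_V = (55 - (3/2)q_B)/7 and q_B = (42 - (3/2)q_V)/7.
Substituting one into the other gives q_V = 1288/187 and q_B = 846/187.

6.89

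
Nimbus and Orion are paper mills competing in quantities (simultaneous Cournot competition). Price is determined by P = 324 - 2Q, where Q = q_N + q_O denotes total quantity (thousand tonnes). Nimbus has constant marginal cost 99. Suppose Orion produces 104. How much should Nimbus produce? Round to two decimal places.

4.25

With the rival's output fixed at 104, Nimbus's profit is π_N = (324 - 2·104 - 2q_N)q_N - (99q_N) = (116 - 2q_N)q_N - (99q_N).
∂π_N/∂q_N = 17 - 4q_N = 0, so q_N = 17/4.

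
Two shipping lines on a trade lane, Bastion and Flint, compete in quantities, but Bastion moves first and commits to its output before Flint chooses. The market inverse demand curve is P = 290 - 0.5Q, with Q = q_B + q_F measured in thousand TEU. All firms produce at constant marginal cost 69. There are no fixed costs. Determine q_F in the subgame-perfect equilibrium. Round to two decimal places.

110.50

Solve by backward induction. Given q_B, the follower Flint maximises π_F = (290 - (1/2)q_B - (1/2)q_F)q_F - 69q_F.
∂π_F/∂q_F = 221 - (1/2)q_B - q_F = 0 gives the reaction function q_F = (221 - (1/2)q_B).
Bastion substitutes q_F(q_B) into its own profit: π_B = q_B(290 - (1/2)q_B - (221 - (1/2)q_B)/2) - 69q_B = (359/2 - (1/4)q_B)q_B - 69q_B.
Leader FOC: 221/2 - (1/2)q_B = 0, so q_B = 221.
Then q_F = (221 - (1/2)·221) = 221/2.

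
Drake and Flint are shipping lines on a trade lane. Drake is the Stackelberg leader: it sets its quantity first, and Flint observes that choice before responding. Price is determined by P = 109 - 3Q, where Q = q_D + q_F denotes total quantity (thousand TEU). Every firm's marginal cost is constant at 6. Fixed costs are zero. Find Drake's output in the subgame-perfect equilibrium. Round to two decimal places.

Solve by backward induction. Given q_D, the follower Flint maximises π_F = (109 - 3q_D - 3q_F)q_F - 6q_F.
Setting the follower's marginal profit to zero, 103 - 3q_D - 6q_F = 0, i.e. q_F = (103 - 3q_D)/6.
The leader anticipates this reaction. Substituting into P = 109 - 3Q gives P = 115/2 - (3/2)q_D, so π_D = (115/2 - (3/2)q_D)q_D - 6q_D.
Leader FOC: 103/2 - 3q_D = 0, so q_D = 103/6.
Then q_F = (103 - 3·(103/6))/6 = 103/12.

17.17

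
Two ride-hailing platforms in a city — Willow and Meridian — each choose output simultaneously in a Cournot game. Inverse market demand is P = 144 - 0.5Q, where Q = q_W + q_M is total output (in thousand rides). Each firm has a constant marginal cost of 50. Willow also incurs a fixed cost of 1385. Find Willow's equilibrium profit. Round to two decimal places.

Each firm earns π_i = (144 - 0.5Q)q_i - 50q_i.
First-order condition (treating rivals' output as given): 94 - q_i - (1/2)q_j = 0.
With identical firms every q_j equals q_i, so q_j = q_i and 94 = (3/2)q_i, giving q_i = 188/3.
Price P = 144 - (1/2)·(376/3) = 244/3.
Willow's profit: (244/3 - 50)·(188/3) - 1385 = 578.5556.

578.56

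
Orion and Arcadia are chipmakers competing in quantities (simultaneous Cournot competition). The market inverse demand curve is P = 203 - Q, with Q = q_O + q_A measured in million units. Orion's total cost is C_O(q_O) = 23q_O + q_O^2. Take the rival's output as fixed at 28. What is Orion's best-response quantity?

With the rival's output fixed at 28, Orion's profit is π_O = (203 - 28 - q_O)q_O - (23q_O + q_O²) = (175 - q_O)q_O - (23q_O + q_O²).
∂π_O/∂q_O = 152 - 4q_O = 0, so q_O = 38.

38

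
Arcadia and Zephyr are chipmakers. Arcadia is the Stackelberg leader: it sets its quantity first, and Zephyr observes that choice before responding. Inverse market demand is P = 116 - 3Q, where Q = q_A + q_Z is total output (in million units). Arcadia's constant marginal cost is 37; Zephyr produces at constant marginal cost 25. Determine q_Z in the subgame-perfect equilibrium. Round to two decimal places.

The follower Zephyr best-responds to any q_A: π_Z = (116 - 3Q)q_Z - 25q_Z.
Setting the follower's marginal profit to zero, 91 - 3q_A - 6q_Z = 0, i.e. q_Z = (91 - 3q_A)/6.
Arcadia substitutes q_Z(q_A) into its own profit: π_A = q_A(116 - 3q_A - (91 - 3q_A)/2) - 37q_A = (141/2 - (3/2)q_A)q_A - 37q_A.
Maximising: ∂π_A/∂q_A = 67/2 - 3q_A = 0, giving q_A = 67/6.
Then q_Z = (91 - 3·(67/6))/6 = 115/12.

9.58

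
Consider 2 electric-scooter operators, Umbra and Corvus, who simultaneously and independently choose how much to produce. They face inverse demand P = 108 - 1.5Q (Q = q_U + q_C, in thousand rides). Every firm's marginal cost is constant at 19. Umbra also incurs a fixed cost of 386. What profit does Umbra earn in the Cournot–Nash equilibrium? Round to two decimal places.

A representative firm's profit is π_i = q_i(108 - 1.5Q) - 19q_i.
First-order condition (treating rivals' output as given): 89 - 3q_i - (3/2)q_j = 0.
With identical firms every q_j equals q_i, so q_j = q_i and 89 = (9/2)q_i, giving q_i = 178/9.
Price P = 108 - (3/2)·(356/9) = 146/3.
Umbra's profit: (146/3 - 19)·(178/9) - 386 = 200.7407.

200.74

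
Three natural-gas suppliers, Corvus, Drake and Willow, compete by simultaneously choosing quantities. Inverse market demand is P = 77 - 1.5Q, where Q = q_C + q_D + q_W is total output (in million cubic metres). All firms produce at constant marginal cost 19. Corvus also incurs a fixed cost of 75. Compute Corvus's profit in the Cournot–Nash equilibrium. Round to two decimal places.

Each firm earns π_i = (77 - 1.5Q)q_i - 19q_i.
First-order condition (treating rivals' output as given): 58 - 3q_i - (3/2)·Σ_{j≠i} q_j = 0.
By symmetry each firm produces the same amount; substituting Σ_{j≠i} q_j = 2q_i yields q_i = 58/6 = 29/3.
Price P = 77 - (3/2)·29 = 67/2.
Corvus's profit: (67/2 - 19)·(29/3) - 75 = 391/6.

65.17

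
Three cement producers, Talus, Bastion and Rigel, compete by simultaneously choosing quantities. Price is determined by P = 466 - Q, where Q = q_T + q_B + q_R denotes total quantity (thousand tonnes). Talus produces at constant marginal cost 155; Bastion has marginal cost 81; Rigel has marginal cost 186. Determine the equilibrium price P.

222

Talus's profit: π_T = (466 - Q)q_T - (155q_T). Setting ∂π_T/∂q_T = 0: 311 - 2q_T - (q_B + q_R) = 0.
Bastion's first-order condition: 385 - 2q_B - (q_T + q_R) = 0.
Rigel's first-order condition: 280 - 2q_R - (q_T + q_B) = 0.
Adding the 3 first-order conditions: 976 − 4Q = 0, so Q = 244.
Back-substituting: q_T = (311 − 244) = 67, q_B = (385 − 244) = 141, q_R = (280 − 244) = 36.
Total output Q = 244, so price P = 466 - 244 = 222.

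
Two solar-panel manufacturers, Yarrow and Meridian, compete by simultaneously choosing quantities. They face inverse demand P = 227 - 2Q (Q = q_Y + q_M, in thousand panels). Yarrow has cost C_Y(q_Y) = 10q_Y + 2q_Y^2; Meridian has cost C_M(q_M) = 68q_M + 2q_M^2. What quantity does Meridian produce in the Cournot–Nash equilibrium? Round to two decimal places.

13.97

Yarrow's profit: π_Y = (227 - 2Q)q_Y - (10q_Y + 2q_Y²). Setting ∂π_Y/∂q_Y = 0: 217 - 8q_Y - 2(q_M) = 0.
Meridian's first-order condition: 159 - 8q_M - 2(q_Y) = 0.
So q_Y = (217 - 2q_M)/8 and q_M = (159 - 2q_Y)/8.
Substituting one into the other gives q_Y = 709/30 and q_M = 419/30.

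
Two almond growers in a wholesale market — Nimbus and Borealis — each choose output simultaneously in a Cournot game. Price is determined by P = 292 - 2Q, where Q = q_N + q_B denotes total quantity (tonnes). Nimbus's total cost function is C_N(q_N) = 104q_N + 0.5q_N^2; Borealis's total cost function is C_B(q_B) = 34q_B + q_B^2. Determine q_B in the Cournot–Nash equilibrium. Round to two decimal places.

35.15

Nimbus's profit: π_N = (292 - 2Q)q_N - (104q_N + (1/2)q_N²). Setting ∂π_N/∂q_N = 0: 188 - 5q_N - 2(q_B) = 0.
Borealis's first-order condition: 258 - 6q_B - 2(q_N) = 0.
Best responses: q_N = (188 - 2q_B)/5, q_B = (258 - 2q_N)/6.
Solving the pair: q_N = 306/13, q_B = 457/13.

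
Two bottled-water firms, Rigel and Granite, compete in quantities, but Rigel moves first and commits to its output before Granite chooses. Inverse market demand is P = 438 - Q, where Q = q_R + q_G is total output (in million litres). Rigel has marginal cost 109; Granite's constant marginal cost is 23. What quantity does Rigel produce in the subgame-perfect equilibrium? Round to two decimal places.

Solve by backward induction. Given q_R, the follower Granite maximises π_G = (438 - q_R - q_G)q_G - 23q_G.
Setting the follower's marginal profit to zero, 415 - q_R - 2q_G = 0, i.e. q_G = (415 - q_R)/2.
The leader anticipates this reaction. Substituting into P = 438 - Q gives P = 461/2 - (1/2)q_R, so π_R = (461/2 - (1/2)q_R)q_R - 109q_R.
Maximising: ∂π_R/∂q_R = 243/2 - q_R = 0, giving q_R = 243/2.
Then q_G = (415 - 243/2)/2 = 587/4.

121.50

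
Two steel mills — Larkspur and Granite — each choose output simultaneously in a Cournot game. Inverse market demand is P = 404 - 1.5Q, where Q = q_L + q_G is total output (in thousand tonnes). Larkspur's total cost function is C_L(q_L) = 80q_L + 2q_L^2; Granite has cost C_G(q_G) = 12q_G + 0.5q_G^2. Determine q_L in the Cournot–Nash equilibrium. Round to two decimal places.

27.50

Larkspur's profit: π_L = (404 - 1.5Q)q_L - (80q_L + 2q_L²). Setting ∂π_L/∂q_L = 0: 324 - 7q_L - (3/2)(q_G) = 0.
Granite's first-order condition: 392 - 4q_G - (3/2)(q_L) = 0.
So q_L = (324 - (3/2)q_G)/7 and q_G = (392 - (3/2)q_L)/4.
Solving the pair: q_L = 27.4951, q_G = 87.6893.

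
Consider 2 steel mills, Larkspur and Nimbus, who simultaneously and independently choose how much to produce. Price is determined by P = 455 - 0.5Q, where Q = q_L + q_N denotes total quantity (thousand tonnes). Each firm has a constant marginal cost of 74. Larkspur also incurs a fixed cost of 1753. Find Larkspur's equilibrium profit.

30505

Each firm earns π_i = (455 - 0.5Q)q_i - 74q_i.
First-order condition (treating rivals' output as given): 381 - q_i - (1/2)q_j = 0.
With identical firms every q_j equals q_i, so q_j = q_i and 381 = (3/2)q_i, giving q_i = 254.
Price P = 455 - (1/2)·508 = 201.
Larkspur's profit: (201 - 74)·254 - 1753 = 30505.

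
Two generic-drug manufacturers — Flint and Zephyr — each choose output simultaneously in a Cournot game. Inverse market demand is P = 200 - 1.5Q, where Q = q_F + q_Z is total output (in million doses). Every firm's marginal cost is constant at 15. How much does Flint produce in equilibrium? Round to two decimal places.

A representative firm's profit is π_i = q_i(200 - 1.5Q) - 15q_i.
Setting ∂π_i/∂q_i = 0 with rivals' quantities fixed: 185 - 3q_i - (3/2)q_j = 0.
By symmetry each firm produces the same amount; substituting q_j = q_i yields q_i = 185/(9/2) = 370/9.

41.11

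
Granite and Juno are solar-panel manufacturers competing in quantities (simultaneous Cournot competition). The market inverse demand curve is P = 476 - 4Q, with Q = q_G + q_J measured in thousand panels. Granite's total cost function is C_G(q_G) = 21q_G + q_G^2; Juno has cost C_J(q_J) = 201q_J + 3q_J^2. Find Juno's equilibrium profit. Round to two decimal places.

Granite's profit: π_G = (476 - 4Q)q_G - (21q_G + q_G²). Setting ∂π_G/∂q_G = 0: 455 - 10q_G - 4(q_J) = 0.
Juno's profit: π_J = (476 - 4Q)q_J - (201q_J + 3q_J²). Setting ∂π_J/∂q_J = 0: 275 - 14q_J - 4(q_G) = 0.
So q_G = (455 - 4q_J)/10 and q_J = (275 - 4q_G)/14.
Substituting one into the other gives q_G = 85/2 and q_J = 15/2.
Price P = 476 - 4·50 = 276.
Juno's profit: 276·(15/2) - 201·(15/2) - 3(15/2)² = 1575/4.

393.75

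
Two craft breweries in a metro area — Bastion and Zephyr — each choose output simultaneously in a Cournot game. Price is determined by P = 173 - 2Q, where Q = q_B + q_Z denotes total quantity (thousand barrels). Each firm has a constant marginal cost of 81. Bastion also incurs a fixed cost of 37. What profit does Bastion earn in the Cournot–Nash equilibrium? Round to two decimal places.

A representative firm's profit is π_i = q_i(173 - 2Q) - 81q_i.
First-order condition (treating rivals' output as given): 92 - 4q_i - 2q_j = 0.
With identical firms every q_j equals q_i, so q_j = q_i and 92 = 6q_i, giving q_i = 46/3.
Price P = 173 - 2·(92/3) = 335/3.
Bastion's profit: (335/3 - 81)·(46/3) - 37 = 433.2222.

433.22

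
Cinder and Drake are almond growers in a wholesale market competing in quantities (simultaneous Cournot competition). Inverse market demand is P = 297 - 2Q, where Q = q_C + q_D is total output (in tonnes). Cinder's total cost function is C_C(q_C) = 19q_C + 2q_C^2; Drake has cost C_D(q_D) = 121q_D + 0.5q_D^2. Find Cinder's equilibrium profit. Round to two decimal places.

3325.44

Cinder's profit: π_C = (297 - 2Q)q_C - (19q_C + 2q_C²). Setting ∂π_C/∂q_C = 0: 278 - 8q_C - 2(q_D) = 0.
Drake's profit: π_D = (297 - 2Q)q_D - (121q_D + (1/2)q_D²). Setting ∂π_D/∂q_D = 0: 176 - 5q_D - 2(q_C) = 0.
So q_C = (278 - 2q_D)/8 and q_D = (176 - 2q_C)/5.
Solving the pair: q_C = 173/6, q_D = 71/3.
Price P = 297 - 2·(105/2) = 192.
Cinder's profit: 192·(173/6) - 19·(173/6) - 2(173/6)² = 3325.4444.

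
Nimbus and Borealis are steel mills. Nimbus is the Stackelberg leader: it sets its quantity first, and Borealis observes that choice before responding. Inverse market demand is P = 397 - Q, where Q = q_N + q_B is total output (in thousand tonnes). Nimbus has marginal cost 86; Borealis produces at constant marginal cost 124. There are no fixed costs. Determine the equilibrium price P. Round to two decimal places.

173.25

The follower Borealis best-responds to any q_N: π_B = (397 - Q)q_B - 124q_B.
∂π_B/∂q_B = 273 - q_N - 2q_B = 0 gives the reaction function q_B = (273 - q_N)/2.
Nimbus substitutes q_B(q_N) into its own profit: π_N = q_N(397 - q_N - (273 - q_N)/2) - 86q_N = (521/2 - (1/2)q_N)q_N - 86q_N.
Leader FOC: 349/2 - q_N = 0, so q_N = 349/2.
Then q_B = (273 - 349/2)/2 = 197/4.
Total output Q = 895/4, so price P = 397 - 895/4 = 693/4.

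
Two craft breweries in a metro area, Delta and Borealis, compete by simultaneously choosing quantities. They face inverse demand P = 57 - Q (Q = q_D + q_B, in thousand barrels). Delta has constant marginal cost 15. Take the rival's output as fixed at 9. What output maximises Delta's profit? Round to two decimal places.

16.50

With the rival's output fixed at 9, Delta's profit is π_D = (57 - 9 - q_D)q_D - (15q_D) = (48 - q_D)q_D - (15q_D).
∂π_D/∂q_D = 33 - 2q_D = 0, so q_D = 33/2.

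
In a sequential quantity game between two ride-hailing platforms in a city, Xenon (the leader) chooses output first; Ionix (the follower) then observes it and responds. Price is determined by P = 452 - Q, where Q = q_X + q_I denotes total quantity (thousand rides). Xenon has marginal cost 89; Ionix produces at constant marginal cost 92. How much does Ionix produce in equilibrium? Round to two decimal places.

88.50

The follower Ionix best-responds to any q_X: π_I = (452 - Q)q_I - 92q_I.
Follower FOC: 360 - q_X - 2q_I = 0, so q_I(q_X) = (360 - q_X)/2.
The leader anticipates this reaction. Substituting into P = 452 - Q gives P = 272 - (1/2)q_X, so π_X = (272 - (1/2)q_X)q_X - 89q_X.
The leader's first-order condition 183 - q_X = 0 yields q_X = 183.
Then q_I = (360 - 183)/2 = 177/2.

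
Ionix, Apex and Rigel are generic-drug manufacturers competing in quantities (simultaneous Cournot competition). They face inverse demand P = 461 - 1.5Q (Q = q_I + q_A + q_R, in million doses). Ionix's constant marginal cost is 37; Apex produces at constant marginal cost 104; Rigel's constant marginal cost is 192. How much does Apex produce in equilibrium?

Ionix's profit: π_I = (461 - 1.5Q)q_I - (37q_I). Setting ∂π_I/∂q_I = 0: 424 - 3q_I - (3/2)(q_A + q_R) = 0.
Apex's first-order condition: 357 - 3q_A - (3/2)(q_I + q_R) = 0.
Rigel's profit: π_R = (461 - 1.5Q)q_R - (192q_R). Setting ∂π_R/∂q_R = 0: 269 - 3q_R - (3/2)(q_I + q_A) = 0.
Adding the 3 first-order conditions: 1050 − 6Q = 0, so Q = 175.
Back-substituting: q_I = (424 − 525/2)/(3/2) = 323/3, q_A = (357 − 525/2)/(3/2) = 63, q_R = (269 − 525/2)/(3/2) = 13/3.

63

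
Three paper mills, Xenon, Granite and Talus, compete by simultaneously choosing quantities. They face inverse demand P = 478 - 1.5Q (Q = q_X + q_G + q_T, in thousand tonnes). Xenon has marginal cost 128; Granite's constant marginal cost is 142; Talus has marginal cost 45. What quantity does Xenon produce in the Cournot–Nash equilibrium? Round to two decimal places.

46.83

Xenon's profit: π_X = (478 - 1.5Q)q_X - (128q_X). Setting ∂π_X/∂q_X = 0: 350 - 3q_X - (3/2)(q_G + q_T) = 0.
Granite's first-order condition: 336 - 3q_G - (3/2)(q_X + q_T) = 0.
Talus's profit: π_T = (478 - 1.5Q)q_T - (45q_T). Setting ∂π_T/∂q_T = 0: 433 - 3q_T - (3/2)(q_X + q_G) = 0.
Adding the 3 conditions: 1119 − 3Q − 3Q = 0, i.e. Q = 373/2.
Back-substituting: q_X = (350 − 1119/4)/(3/2) = 281/6, q_G = (336 − 1119/4)/(3/2) = 75/2, q_T = (433 − 1119/4)/(3/2) = 613/6.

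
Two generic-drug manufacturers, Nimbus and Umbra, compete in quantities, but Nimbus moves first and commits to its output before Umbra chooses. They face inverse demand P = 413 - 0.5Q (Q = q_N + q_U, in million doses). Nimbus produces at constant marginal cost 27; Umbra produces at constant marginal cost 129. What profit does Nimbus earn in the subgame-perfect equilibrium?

59536

Solve by backward induction. Given q_N, the follower Umbra maximises π_U = (413 - (1/2)q_N - (1/2)q_U)q_U - 129q_U.
Follower FOC: 284 - (1/2)q_N - q_U = 0, so q_U(q_N) = (284 - (1/2)q_N).
Nimbus substitutes q_U(q_N) into its own profit: π_N = q_N(413 - (1/2)q_N - (284 - (1/2)q_N)/2) - 27q_N = (271 - (1/4)q_N)q_N - 27q_N.
The leader's first-order condition 244 - (1/2)q_N = 0 yields q_N = 488.
Then q_U = (284 - (1/2)·488) = 40.
Price P = 413 - (1/2)·528 = 149.
Nimbus's profit: (149 - 27)·488 = 59536.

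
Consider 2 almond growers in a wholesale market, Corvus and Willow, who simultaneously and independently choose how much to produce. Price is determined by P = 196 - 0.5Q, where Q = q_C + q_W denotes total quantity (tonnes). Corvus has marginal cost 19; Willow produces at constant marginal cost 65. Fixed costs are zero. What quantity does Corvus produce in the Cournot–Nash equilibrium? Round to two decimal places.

148.67

Corvus's profit: π_C = (196 - 0.5Q)q_C - (19q_C). Setting ∂π_C/∂q_C = 0: 177 - q_C - (1/2)(q_W) = 0.
Willow's first-order condition: 131 - q_W - (1/2)(q_C) = 0.
Rearranging gives the reaction functions q_C = (177 - (1/2)q_W) and q_W = (131 - (1/2)q_C).
Solving the pair: q_C = 446/3, q_W = 170/3.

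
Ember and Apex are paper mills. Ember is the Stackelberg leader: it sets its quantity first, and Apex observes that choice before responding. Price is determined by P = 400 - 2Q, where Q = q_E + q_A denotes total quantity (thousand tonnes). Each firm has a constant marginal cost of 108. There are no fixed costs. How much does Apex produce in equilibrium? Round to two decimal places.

Solve by backward induction. Given q_E, the follower Apex maximises π_A = (400 - 2q_E - 2q_A)q_A - 108q_A.
Follower FOC: 292 - 2q_E - 4q_A = 0, so q_A(q_E) = (292 - 2q_E)/4.
The leader anticipates this reaction. Substituting into P = 400 - 2Q gives P = 254 - q_E, so π_E = (254 - q_E)q_E - 108q_E.
The leader's first-order condition 146 - 2q_E = 0 yields q_E = 73.
Then q_A = (292 - 2·73)/4 = 73/2.

36.50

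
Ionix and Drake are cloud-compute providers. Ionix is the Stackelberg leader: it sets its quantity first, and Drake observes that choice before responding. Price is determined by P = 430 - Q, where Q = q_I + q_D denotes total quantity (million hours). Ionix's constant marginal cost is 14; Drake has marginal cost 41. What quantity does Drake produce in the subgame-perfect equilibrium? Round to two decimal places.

Solve by backward induction. Given q_I, the follower Drake maximises π_D = (430 - q_I - q_D)q_D - 41q_D.
∂π_D/∂q_D = 389 - q_I - 2q_D = 0 gives the reaction function q_D = (389 - q_I)/2.
The leader anticipates this reaction. Substituting into P = 430 - Q gives P = 471/2 - (1/2)q_I, so π_I = (471/2 - (1/2)q_I)q_I - 14q_I.
Leader FOC: 443/2 - q_I = 0, so q_I = 443/2.
Then q_D = (389 - 443/2)/2 = 335/4.

83.75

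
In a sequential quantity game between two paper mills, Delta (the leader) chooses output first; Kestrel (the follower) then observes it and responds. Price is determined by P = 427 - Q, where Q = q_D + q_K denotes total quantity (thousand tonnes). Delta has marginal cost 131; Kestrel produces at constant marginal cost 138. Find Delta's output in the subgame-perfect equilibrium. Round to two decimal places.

Solve by backward induction. Given q_D, the follower Kestrel maximises π_K = (427 - q_D - q_K)q_K - 138q_K.
Follower FOC: 289 - q_D - 2q_K = 0, so q_K(q_D) = (289 - q_D)/2.
The leader anticipates this reaction. Substituting into P = 427 - Q gives P = 565/2 - (1/2)q_D, so π_D = (565/2 - (1/2)q_D)q_D - 131q_D.
Maximising: ∂π_D/∂q_D = 303/2 - q_D = 0, giving q_D = 303/2.
Then q_K = (289 - 303/2)/2 = 275/4.

151.50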